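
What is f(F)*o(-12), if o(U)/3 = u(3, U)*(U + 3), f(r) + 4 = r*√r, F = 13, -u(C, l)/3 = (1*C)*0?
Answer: 0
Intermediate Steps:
u(C, l) = 0 (u(C, l) = -3*1*C*0 = -3*C*0 = -3*0 = 0)
f(r) = -4 + r^(3/2) (f(r) = -4 + r*√r = -4 + r^(3/2))
o(U) = 0 (o(U) = 3*(0*(U + 3)) = 3*(0*(3 + U)) = 3*0 = 0)
f(F)*o(-12) = (-4 + 13^(3/2))*0 = (-4 + 13*√13)*0 = 0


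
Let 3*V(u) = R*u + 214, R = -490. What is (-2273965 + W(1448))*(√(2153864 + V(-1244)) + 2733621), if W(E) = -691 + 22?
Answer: -6217987269714 - 2274634*√2357122 ≈ -6.2215e+12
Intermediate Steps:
V(u) = 214/3 - 490*u/3 (V(u) = (-490*u + 214)/3 = (214 - 490*u)/3 = 214/3 - 490*u/3)
W(E) = -669
(-2273965 + W(1448))*(√(2153864 + V(-1244)) + 2733621) = (-2273965 - 669)*(√(2153864 + (214/3 - 490/3*(-1244))) + 2733621) = -2274634*(√(2153864 + (214/3 + 609560/3)) + 2733621) = -2274634*(√(2153864 + 203258) + 2733621) = -2274634*(√2357122 + 2733621) = -2274634*(2733621 + √2357122) = -6217987269714 - 2274634*√2357122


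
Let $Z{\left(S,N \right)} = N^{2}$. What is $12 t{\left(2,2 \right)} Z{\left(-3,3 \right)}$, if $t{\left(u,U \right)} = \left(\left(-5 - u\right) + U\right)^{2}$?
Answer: $2700$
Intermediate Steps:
$t{\left(u,U \right)} = \left(-5 + U - u\right)^{2}$
$12 t{\left(2,2 \right)} Z{\left(-3,3 \right)} = 12 \left(5 + 2 - 2\right)^{2} \cdot 3^{2} = 12 \left(5 + 2 - 2\right)^{2} \cdot 9 = 12 \cdot 5^{2} \cdot 9 = 12 \cdot 25 \cdot 9 = 300 \cdot 9 = 2700$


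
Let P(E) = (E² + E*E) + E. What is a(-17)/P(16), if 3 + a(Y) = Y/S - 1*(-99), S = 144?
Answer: 13807/76032 ≈ 0.18159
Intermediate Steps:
P(E) = E + 2*E² (P(E) = (E² + E²) + E = 2*E² + E = E + 2*E²)
a(Y) = 96 + Y/144 (a(Y) = -3 + (Y/144 - 1*(-99)) = -3 + (Y*(1/144) + 99) = -3 + (Y/144 + 99) = -3 + (99 + Y/144) = 96 + Y/144)
a(-17)/P(16) = (96 + (1/144)*(-17))/((16*(1 + 2*16))) = (96 - 17/144)/((16*(1 + 32))) = 13807/(144*((16*33))) = (13807/144)/528 = (13807/144)*(1/528) = 13807/76032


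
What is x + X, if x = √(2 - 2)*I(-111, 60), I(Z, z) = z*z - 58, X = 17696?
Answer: 17696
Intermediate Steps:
I(Z, z) = -58 + z² (I(Z, z) = z² - 58 = -58 + z²)
x = 0 (x = √(2 - 2)*(-58 + 60²) = √0*(-58 + 3600) = 0*3542 = 0)
x + X = 0 + 17696 = 17696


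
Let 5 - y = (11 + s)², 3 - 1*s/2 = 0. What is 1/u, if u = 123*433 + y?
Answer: 1/52975 ≈ 1.8877e-5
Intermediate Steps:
s = 6 (s = 6 - 2*0 = 6 + 0 = 6)
y = -284 (y = 5 - (11 + 6)² = 5 - 1*17² = 5 - 1*289 = 5 - 289 = -284)
u = 52975 (u = 123*433 - 284 = 53259 - 284 = 52975)
1/u = 1/52975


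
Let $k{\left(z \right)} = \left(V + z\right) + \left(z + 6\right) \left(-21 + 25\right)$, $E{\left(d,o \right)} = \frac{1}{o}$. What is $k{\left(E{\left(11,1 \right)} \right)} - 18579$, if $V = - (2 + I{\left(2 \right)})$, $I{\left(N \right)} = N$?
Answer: $-18554$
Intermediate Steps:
$V = -4$ ($V = - (2 + 2) = \left(-1\right) 4 = -4$)
$k{\left(z \right)} = 20 + 5 z$ ($k{\left(z \right)} = \left(-4 + z\right) + \left(z + 6\right) \left(-21 + 25\right) = \left(-4 + z\right) + \left(6 + z\right) 4 = \left(-4 + z\right) + \left(24 + 4 z\right) = 20 + 5 z$)
$k{\left(E{\left(11,1 \right)} \right)} - 18579 = \left(20 + \frac{5}{1}\right) - 18579 = \left(20 + 5 \cdot 1\right) - 18579 = \left(20 + 5\right) - 18579 = 25 - 18579 = -18554$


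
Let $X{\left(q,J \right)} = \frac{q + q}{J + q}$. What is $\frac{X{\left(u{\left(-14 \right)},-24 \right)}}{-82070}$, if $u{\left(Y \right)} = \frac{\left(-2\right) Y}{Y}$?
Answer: $- \frac{1}{533455} \approx -1.8746 \cdot 10^{-6}$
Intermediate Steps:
$u{\left(Y \right)} = -2$
$X{\left(q,J \right)} = \frac{2 q}{J + q}$
$\frac{X{\left(u{\left(-14 \right)},-24 \right)}}{-82070} = \frac{2 \left(-2\right) \frac{1}{-24 - 2}}{-82070} = 2 \left(-2\right) \frac{1}{-26} \left(- \frac{1}{82070}\right) = 2 \left(-2\right) \left(- \frac{1}{26}\right) \left(- \frac{1}{82070}\right) = \frac{2}{13} \left(- \frac{1}{82070}\right) = - \frac{1}{533455}$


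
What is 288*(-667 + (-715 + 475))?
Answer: -261216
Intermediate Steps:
288*(-667 + (-715 + 475)) = 288*(-667 - 240) = 288*(-907) = -261216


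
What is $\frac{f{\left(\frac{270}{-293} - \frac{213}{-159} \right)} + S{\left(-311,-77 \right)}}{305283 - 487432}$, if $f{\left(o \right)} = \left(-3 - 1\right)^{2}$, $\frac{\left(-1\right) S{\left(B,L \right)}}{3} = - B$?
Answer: $\frac{917}{182149} \approx 0.0050343$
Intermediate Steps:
$S{\left(B,L \right)} = 3 B$ ($S{\left(B,L \right)} = - 3 \left(- B\right) = 3 B$)
$f{\left(o \right)} = 16$ ($f{\left(o \right)} = \left(-4\right)^{2} = 16$)
$\frac{f{\left(\frac{270}{-293} - \frac{213}{-159} \right)} + S{\left(-311,-77 \right)}}{305283 - 487432} = \frac{16 + 3 \left(-311\right)}{305283 - 487432} = \frac{16 - 933}{-182149} = \left(-917\right) \left(- \frac{1}{182149}\right) = \frac{917}{182149}$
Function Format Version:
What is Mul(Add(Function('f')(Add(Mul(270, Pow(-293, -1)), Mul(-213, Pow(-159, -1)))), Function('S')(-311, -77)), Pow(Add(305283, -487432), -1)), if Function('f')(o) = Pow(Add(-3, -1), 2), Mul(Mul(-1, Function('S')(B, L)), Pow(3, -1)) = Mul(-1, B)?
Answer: Rational(917, 182149) ≈ 0.0050343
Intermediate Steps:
Function('S')(B, L) = Mul(3, B) (Function('S')(B, L) = Mul(-3, Mul(-1, B)) = Mul(3, B))
Function('f')(o) = 16 (Function('f')(o) = Pow(-4, 2) = 16)
Mul(Add(Function('f')(Add(Mul(270, Pow(-293, -1)), Mul(-213, Pow(-159, -1)))), Function('S')(-311, -77)), Pow(Add(305283, -487432), -1)) = Mul(Add(16, Mul(3, -311)), Pow(Add(305283, -487432), -1)) = Mul(Add(16, -933), Pow(-182149, -1)) = Mul(-917, Rational(-1, 182149)) = Rational(917, 182149)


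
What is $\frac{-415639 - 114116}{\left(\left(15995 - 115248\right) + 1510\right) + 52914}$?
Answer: $\frac{176585}{14943} \approx 11.817$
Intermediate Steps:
$\frac{-415639 - 114116}{\left(\left(15995 - 115248\right) + 1510\right) + 52914} = - \frac{529755}{\left(-99253 + 1510\right) + 52914} = - \frac{529755}{-97743 + 52914} = - \frac{529755}{-44829} = \left(-529755\right) \left(- \frac{1}{44829}\right) = \frac{176585}{14943}$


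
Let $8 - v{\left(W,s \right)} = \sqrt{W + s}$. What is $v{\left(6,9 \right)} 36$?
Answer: $288 - 36 \sqrt{15} \approx 148.57$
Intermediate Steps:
$v{\left(W,s \right)} = 8 - \sqrt{W + s}$
$v{\left(6,9 \right)} 36 = \left(8 - \sqrt{6 + 9}\right) 36 = \left(8 - \sqrt{15}\right) 36 = 288 - 36 \sqrt{15}$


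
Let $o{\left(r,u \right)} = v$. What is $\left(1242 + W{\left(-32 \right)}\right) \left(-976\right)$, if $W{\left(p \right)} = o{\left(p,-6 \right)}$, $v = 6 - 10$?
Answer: $-1208288$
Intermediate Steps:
$v = -4$ ($v = 6 - 10 = -4$)
$o{\left(r,u \right)} = -4$
$W{\left(p \right)} = -4$
$\left(1242 + W{\left(-32 \right)}\right) \left(-976\right) = \left(1242 - 4\right) \left(-976\right) = 1238 \left(-976\right) = -1208288$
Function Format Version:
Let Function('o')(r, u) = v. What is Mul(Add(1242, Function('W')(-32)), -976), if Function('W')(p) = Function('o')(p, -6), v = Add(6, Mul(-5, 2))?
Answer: -1208288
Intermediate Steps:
v = -4 (v = Add(6, -10) = -4)
Function('o')(r, u) = -4
Function('W')(p) = -4
Mul(Add(1242, Function('W')(-32)), -976) = Mul(Add(1242, -4), -976) = Mul(1238, -976) = -1208288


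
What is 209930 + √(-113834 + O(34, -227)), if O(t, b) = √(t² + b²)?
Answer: 209930 + √(-113834 + √52685) ≈ 2.0993e+5 + 337.05*I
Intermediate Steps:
O(t, b) = √(b² + t²)
209930 + √(-113834 + O(34, -227)) = 209930 + √(-113834 + √((-227)² + 34²)) = 209930 + √(-113834 + √(51529 + 1156)) = 209930 + √(-113834 + √52685)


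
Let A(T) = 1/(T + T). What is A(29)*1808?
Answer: 904/29 ≈ 31.172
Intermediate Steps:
A(T) = 1/(2*T)
A(29)*1808 = ((½)/29)*1808 = ((½)*(1/29))*1808 = (1/58)*1808 = 904/29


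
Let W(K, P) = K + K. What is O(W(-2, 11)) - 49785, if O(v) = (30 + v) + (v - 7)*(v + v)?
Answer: -49671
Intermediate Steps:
W(K, P) = 2*K
O(v) = 30 + v + 2*v*(-7 + v) (O(v) = (30 + v) + (-7 + v)*(2*v) = (30 + v) + 2*v*(-7 + v) = 30 + v + 2*v*(-7 + v))
O(W(-2, 11)) - 49785 = (30 - 26*(-2) + 2*(2*(-2))²) - 49785 = (30 - 13*(-4) + 2*(-4)²) - 49785 = (30 + 52 + 2*16) - 49785 = (30 + 52 + 32) - 49785 = 114 - 49785 = -49671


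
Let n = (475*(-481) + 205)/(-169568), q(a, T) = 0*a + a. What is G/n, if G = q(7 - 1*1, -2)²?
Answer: 145344/5435 ≈ 26.742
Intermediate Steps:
q(a, T) = a (q(a, T) = 0 + a = a)
G = 36 (G = (7 - 1*1)² = (7 - 1)² = 6² = 36)
n = 16305/12112 (n = (-228475 + 205)*(-1/169568) = -228270*(-1/169568) = 16305/12112 ≈ 1.3462)
G/n = 36/(16305/12112) = 36*(12112/16305) = 145344/5435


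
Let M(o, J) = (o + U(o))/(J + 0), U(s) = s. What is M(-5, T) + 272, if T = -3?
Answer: 826/3 ≈ 275.33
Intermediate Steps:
M(o, J) = 2*o/J (M(o, J) = (o + o)/(J + 0) = (2*o)/J = 2*o/J)
M(-5, T) + 272 = 2*(-5)/(-3) + 272 = 2*(-5)*(-⅓) + 272 = 10/3 + 272 = 826/3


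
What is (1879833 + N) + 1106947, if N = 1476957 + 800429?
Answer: 5264166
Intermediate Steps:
N = 2277386
(1879833 + N) + 1106947 = (1879833 + 2277386) + 1106947 = 4157219 + 1106947 = 5264166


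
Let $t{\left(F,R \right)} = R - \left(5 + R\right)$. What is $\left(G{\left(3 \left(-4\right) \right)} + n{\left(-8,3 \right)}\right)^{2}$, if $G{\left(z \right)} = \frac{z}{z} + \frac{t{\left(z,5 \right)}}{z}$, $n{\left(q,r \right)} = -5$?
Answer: $\frac{1849}{144} \approx 12.84$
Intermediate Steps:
$t{\left(F,R \right)} = -5$
$G{\left(z \right)} = 1 - \frac{5}{z}$ ($G{\left(z \right)} = \frac{z}{z} - \frac{5}{z} = 1 - \frac{5}{z}$)
$\left(G{\left(3 \left(-4\right) \right)} + n{\left(-8,3 \right)}\right)^{2} = \left(\frac{-5 + 3 \left(-4\right)}{3 \left(-4\right)} - 5\right)^{2} = \left(\frac{-5 - 12}{-12} - 5\right)^{2} = \left(\left(- \frac{1}{12}\right) \left(-17\right) - 5\right)^{2} = \left(\frac{17}{12} - 5\right)^{2} = \left(- \frac{43}{12}\right)^{2} = \frac{1849}{144}$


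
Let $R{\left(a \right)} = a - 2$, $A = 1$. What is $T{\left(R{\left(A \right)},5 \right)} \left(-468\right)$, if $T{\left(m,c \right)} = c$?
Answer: $-2340$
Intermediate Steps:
$R{\left(a \right)} = -2 + a$ ($R{\left(a \right)} = a - 2 = -2 + a$)
$T{\left(R{\left(A \right)},5 \right)} \left(-468\right) = 5 \left(-468\right) = -2340$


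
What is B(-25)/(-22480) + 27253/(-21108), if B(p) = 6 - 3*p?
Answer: -153589297/118626960 ≈ -1.2947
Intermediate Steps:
B(-25)/(-22480) + 27253/(-21108) = (6 - 3*(-25))/(-22480) + 27253/(-21108) = (6 + 75)*(-1/22480) + 27253*(-1/21108) = 81*(-1/22480) - 27253/21108 = -81/22480 - 27253/21108 = -153589297/118626960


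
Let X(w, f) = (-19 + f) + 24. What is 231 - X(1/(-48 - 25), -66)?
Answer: 292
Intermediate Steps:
X(w, f) = 5 + f
231 - X(1/(-48 - 25), -66) = 231 - (5 - 66) = 231 - 1*(-61) = 231 + 61 = 292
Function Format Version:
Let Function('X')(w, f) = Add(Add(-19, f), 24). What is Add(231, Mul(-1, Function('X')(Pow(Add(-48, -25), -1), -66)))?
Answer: 292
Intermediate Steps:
Function('X')(w, f) = Add(5, f)
Add(231, Mul(-1, Function('X')(Pow(Add(-48, -25), -1), -66))) = Add(231, Mul(-1, Add(5, -66))) = Add(231, Mul(-1, -61)) = Add(231, 61) = 292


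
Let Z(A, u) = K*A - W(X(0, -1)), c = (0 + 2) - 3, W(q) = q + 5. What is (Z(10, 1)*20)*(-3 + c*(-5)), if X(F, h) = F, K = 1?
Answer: 200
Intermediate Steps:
W(q) = 5 + q
c = -1 (c = 2 - 3 = -1)
Z(A, u) = -5 + A (Z(A, u) = 1*A - (5 + 0) = A - 1*5 = A - 5 = -5 + A)
(Z(10, 1)*20)*(-3 + c*(-5)) = ((-5 + 10)*20)*(-3 - 1*(-5)) = (5*20)*(-3 + 5) = 100*2 = 200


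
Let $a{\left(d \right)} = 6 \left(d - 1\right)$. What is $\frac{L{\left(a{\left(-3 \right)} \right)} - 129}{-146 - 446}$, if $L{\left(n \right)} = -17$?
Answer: $\frac{73}{296} \approx 0.24662$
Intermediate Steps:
$a{\left(d \right)} = -6 + 6 d$ ($a{\left(d \right)} = 6 \left(-1 + d\right) = -6 + 6 d$)
$\frac{L{\left(a{\left(-3 \right)} \right)} - 129}{-146 - 446} = \frac{-17 - 129}{-146 - 446} = - \frac{146}{-592} = \left(-146\right) \left(- \frac{1}{592}\right) = \frac{73}{296}$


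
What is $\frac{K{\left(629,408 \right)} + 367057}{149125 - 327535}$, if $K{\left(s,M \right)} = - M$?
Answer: $- \frac{366649}{178410} \approx -2.0551$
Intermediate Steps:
$\frac{K{\left(629,408 \right)} + 367057}{149125 - 327535} = \frac{\left(-1\right) 408 + 367057}{149125 - 327535} = \frac{-408 + 367057}{-178410} = 366649 \left(- \frac{1}{178410}\right) = - \frac{366649}{178410}$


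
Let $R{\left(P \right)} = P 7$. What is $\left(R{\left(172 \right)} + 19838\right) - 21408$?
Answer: $-366$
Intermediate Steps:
$R{\left(P \right)} = 7 P$
$\left(R{\left(172 \right)} + 19838\right) - 21408 = \left(7 \cdot 172 + 19838\right) - 21408 = \left(1204 + 19838\right) - 21408 = 21042 - 21408 = -366$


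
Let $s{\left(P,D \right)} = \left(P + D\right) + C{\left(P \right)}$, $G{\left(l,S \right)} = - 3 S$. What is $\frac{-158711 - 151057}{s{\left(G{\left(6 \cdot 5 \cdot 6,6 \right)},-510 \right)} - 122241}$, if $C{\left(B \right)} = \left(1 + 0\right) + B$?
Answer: $\frac{154884}{61393} \approx 2.5228$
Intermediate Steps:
$C{\left(B \right)} = 1 + B$
$s{\left(P,D \right)} = 1 + D + 2 P$ ($s{\left(P,D \right)} = \left(P + D\right) + \left(1 + P\right) = \left(D + P\right) + \left(1 + P\right) = 1 + D + 2 P$)
$\frac{-158711 - 151057}{s{\left(G{\left(6 \cdot 5 \cdot 6,6 \right)},-510 \right)} - 122241} = \frac{-158711 - 151057}{\left(1 - 510 + 2 \left(\left(-3\right) 6\right)\right) - 122241} = - \frac{309768}{\left(1 - 510 + 2 \left(-18\right)\right) + \left(-169648 + 47407\right)} = - \frac{309768}{\left(1 - 510 - 36\right) - 122241} = - \frac{309768}{-545 - 122241} = - \frac{309768}{-122786} = \left(-309768\right) \left(- \frac{1}{122786}\right) = \frac{154884}{61393}$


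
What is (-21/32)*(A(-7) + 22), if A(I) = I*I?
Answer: -1491/32 ≈ -46.594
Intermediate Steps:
A(I) = I²
(-21/32)*(A(-7) + 22) = (-21/32)*((-7)² + 22) = (-21*1/32)*(49 + 22) = -21/32*71 = -1491/32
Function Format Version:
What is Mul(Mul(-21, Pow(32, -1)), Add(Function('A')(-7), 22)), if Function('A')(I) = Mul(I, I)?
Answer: Rational(-1491, 32) ≈ -46.594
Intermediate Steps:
Function('A')(I) = Pow(I, 2)
Mul(Mul(-21, Pow(32, -1)), Add(Function('A')(-7), 22)) = Mul(Mul(-21, Pow(32, -1)), Add(Pow(-7, 2), 22)) = Mul(Mul(-21, Rational(1, 32)), Add(49, 22)) = Mul(Rational(-21, 32), 71) = Rational(-1491, 32)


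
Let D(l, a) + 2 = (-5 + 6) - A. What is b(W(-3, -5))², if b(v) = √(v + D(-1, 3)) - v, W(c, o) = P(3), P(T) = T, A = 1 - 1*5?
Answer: (3 - √6)² ≈ 0.30306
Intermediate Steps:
A = -4 (A = 1 - 5 = -4)
W(c, o) = 3
D(l, a) = 3 (D(l, a) = -2 + ((-5 + 6) - 1*(-4)) = -2 + (1 + 4) = -2 + 5 = 3)
b(v) = √(3 + v) - v (b(v) = √(v + 3) - v = √(3 + v) - v)
b(W(-3, -5))² = (√(3 + 3) - 1*3)² = (√6 - 3)² = (-3 + √6)²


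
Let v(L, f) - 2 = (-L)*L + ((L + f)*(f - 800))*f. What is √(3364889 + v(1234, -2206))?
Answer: I*√6443719257 ≈ 80273.0*I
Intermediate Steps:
v(L, f) = 2 - L² + f*(-800 + f)*(L + f) (v(L, f) = 2 + ((-L)*L + ((L + f)*(f - 800))*f) = 2 + (-L² + ((L + f)*(-800 + f))*f) = 2 + (-L² + ((-800 + f)*(L + f))*f) = 2 + (-L² + f*(-800 + f)*(L + f)) = 2 - L² + f*(-800 + f)*(L + f))
√(3364889 + v(1234, -2206)) = √(3364889 + (2 + (-2206)³ - 1*1234² - 800*(-2206)² + 1234*(-2206)² - 800*1234*(-2206))) = √(3364889 + (2 - 10735357816 - 1*1522756 - 800*4866436 + 1234*4866436 + 2177763200)) = √(3364889 + (2 - 10735357816 - 1522756 - 3893148800 + 6005182024 + 2177763200)) = √(3364889 - 6447084146) = √(-6443719257) = I*√6443719257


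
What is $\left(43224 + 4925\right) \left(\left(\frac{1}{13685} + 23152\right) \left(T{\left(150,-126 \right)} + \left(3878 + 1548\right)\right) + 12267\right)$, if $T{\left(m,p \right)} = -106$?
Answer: $\frac{2319035666355561}{391} \approx 5.931 \cdot 10^{12}$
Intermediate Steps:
$\left(43224 + 4925\right) \left(\left(\frac{1}{13685} + 23152\right) \left(T{\left(150,-126 \right)} + \left(3878 + 1548\right)\right) + 12267\right) = \left(43224 + 4925\right) \left(\left(\frac{1}{13685} + 23152\right) \left(-106 + \left(3878 + 1548\right)\right) + 12267\right) = 48149 \left(\left(\frac{1}{13685} + 23152\right) \left(-106 + 5426\right) + 12267\right) = 48149 \left(\frac{316835121}{13685} \cdot 5320 + 12267\right) = 48149 \left(\frac{48158938392}{391} + 12267\right) = 48149 \cdot \frac{48163734789}{391} = \frac{2319035666355561}{391}$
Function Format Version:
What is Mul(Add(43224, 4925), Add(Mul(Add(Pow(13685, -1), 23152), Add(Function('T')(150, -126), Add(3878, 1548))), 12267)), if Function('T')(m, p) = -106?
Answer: Rational(2319035666355561, 391) ≈ 5.9310e+12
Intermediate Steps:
Mul(Add(43224, 4925), Add(Mul(Add(Pow(13685, -1), 23152), Add(Function('T')(150, -126), Add(3878, 1548))), 12267)) = Mul(Add(43224, 4925), Add(Mul(Add(Pow(13685, -1), 23152), Add(-106, Add(3878, 1548))), 12267)) = Mul(48149, Add(Mul(Add(Rational(1, 13685), 23152), Add(-106, 5426)), 12267)) = Mul(48149, Add(Mul(Rational(316835121, 13685), 5320), 12267)) = Mul(48149, Add(Rational(48158938392, 391), 12267)) = Mul(48149, Rational(48163734789, 391)) = Rational(2319035666355561, 391)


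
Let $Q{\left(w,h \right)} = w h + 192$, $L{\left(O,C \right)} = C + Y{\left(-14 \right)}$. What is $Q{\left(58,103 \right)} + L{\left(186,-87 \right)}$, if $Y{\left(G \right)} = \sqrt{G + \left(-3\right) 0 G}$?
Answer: $6079 + i \sqrt{14} \approx 6079.0 + 3.7417 i$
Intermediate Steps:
$Y{\left(G \right)} = \sqrt{G}$ ($Y{\left(G \right)} = \sqrt{G + 0 G} = \sqrt{G + 0} = \sqrt{G}$)
$L{\left(O,C \right)} = C + i \sqrt{14}$ ($L{\left(O,C \right)} = C + \sqrt{-14} = C + i \sqrt{14}$)
$Q{\left(w,h \right)} = 192 + h w$ ($Q{\left(w,h \right)} = h w + 192 = 192 + h w$)
$Q{\left(58,103 \right)} + L{\left(186,-87 \right)} = \left(192 + 103 \cdot 58\right) - \left(87 - i \sqrt{14}\right) = \left(192 + 5974\right) - \left(87 - i \sqrt{14}\right) = 6166 - \left(87 - i \sqrt{14}\right) = 6079 + i \sqrt{14}$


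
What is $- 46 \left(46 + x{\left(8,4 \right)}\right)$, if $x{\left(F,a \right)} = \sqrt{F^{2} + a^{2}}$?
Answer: $-2116 - 184 \sqrt{5} \approx -2527.4$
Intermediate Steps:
$- 46 \left(46 + x{\left(8,4 \right)}\right) = - 46 \left(46 + \sqrt{8^{2} + 4^{2}}\right) = - 46 \left(46 + \sqrt{64 + 16}\right) = - 46 \left(46 + \sqrt{80}\right) = - 46 \left(46 + 4 \sqrt{5}\right) = -2116 - 184 \sqrt{5}$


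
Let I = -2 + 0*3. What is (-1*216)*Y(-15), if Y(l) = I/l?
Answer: -144/5 ≈ -28.800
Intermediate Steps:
I = -2 (I = -2 + 0 = -2)
Y(l) = -2/l
(-1*216)*Y(-15) = (-1*216)*(-2/(-15)) = -(-432)*(-1)/15 = -216*2/15 = -144/5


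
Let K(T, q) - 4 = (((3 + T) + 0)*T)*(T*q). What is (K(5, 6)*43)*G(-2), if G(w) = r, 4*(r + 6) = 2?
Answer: -284746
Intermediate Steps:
r = -11/2 (r = -6 + (1/4)*2 = -6 + 1/2 = -11/2 ≈ -5.5000)
K(T, q) = 4 + q*T**2*(3 + T) (K(T, q) = 4 + (((3 + T) + 0)*T)*(T*q) = 4 + ((3 + T)*T)*(T*q) = 4 + (T*(3 + T))*(T*q) = 4 + q*T**2*(3 + T))
G(w) = -11/2
(K(5, 6)*43)*G(-2) = ((4 + 6*5**3 + 3*6*5**2)*43)*(-11/2) = ((4 + 6*125 + 3*6*25)*43)*(-11/2) = ((4 + 750 + 450)*43)*(-11/2) = (1204*43)*(-11/2) = 51772*(-11/2) = -284746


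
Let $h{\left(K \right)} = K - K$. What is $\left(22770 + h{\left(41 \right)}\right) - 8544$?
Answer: $14226$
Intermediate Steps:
$h{\left(K \right)} = 0$
$\left(22770 + h{\left(41 \right)}\right) - 8544 = \left(22770 + 0\right) - 8544 = 22770 - 8544 = 14226$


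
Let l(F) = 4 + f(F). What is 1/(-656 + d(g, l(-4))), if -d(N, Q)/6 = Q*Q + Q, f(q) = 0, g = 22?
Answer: -1/776 ≈ -0.0012887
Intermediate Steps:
l(F) = 4 (l(F) = 4 + 0 = 4)
d(N, Q) = -6*Q - 6*Q² (d(N, Q) = -6*(Q*Q + Q) = -6*(Q² + Q) = -6*(Q + Q²) = -6*Q - 6*Q²)
1/(-656 + d(g, l(-4))) = 1/(-656 - 6*4*(1 + 4)) = 1/(-656 - 6*4*5) = 1/(-656 - 120) = 1/(-776) = -1/776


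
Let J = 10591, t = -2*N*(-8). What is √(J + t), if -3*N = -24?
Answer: 3*√1191 ≈ 103.53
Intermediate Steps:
N = 8 (N = -⅓*(-24) = 8)
t = 128 (t = -2*8*(-8) = -16*(-8) = 128)
√(J + t) = √(10591 + 128) = √10719 = 3*√1191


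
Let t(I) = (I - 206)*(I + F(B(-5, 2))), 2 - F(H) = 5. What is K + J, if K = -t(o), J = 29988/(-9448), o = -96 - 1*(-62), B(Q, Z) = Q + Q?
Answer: -20982057/2362 ≈ -8883.2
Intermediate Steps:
B(Q, Z) = 2*Q
o = -34 (o = -96 + 62 = -34)
F(H) = -3 (F(H) = 2 - 1*5 = 2 - 5 = -3)
t(I) = (-206 + I)*(-3 + I) (t(I) = (I - 206)*(I - 3) = (-206 + I)*(-3 + I))
J = -7497/2362 (J = 29988*(-1/9448) = -7497/2362 ≈ -3.1740)
K = -8880 (K = -(618 + (-34)**2 - 209*(-34)) = -(618 + 1156 + 7106) = -1*8880 = -8880)
K + J = -8880 - 7497/2362 = -20982057/2362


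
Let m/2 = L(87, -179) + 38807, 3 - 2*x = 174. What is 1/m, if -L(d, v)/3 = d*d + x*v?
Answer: -1/59627 ≈ -1.6771e-5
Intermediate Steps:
x = -171/2 (x = 3/2 - 1/2*174 = 3/2 - 87 = -171/2 ≈ -85.500)
L(d, v) = -3*d**2 + 513*v/2 (L(d, v) = -3*(d*d - 171*v/2) = -3*(d**2 - 171*v/2) = -3*d**2 + 513*v/2)
m = -59627 (m = 2*((-3*87**2 + (513/2)*(-179)) + 38807) = 2*((-3*7569 - 91827/2) + 38807) = 2*((-22707 - 91827/2) + 38807) = 2*(-137241/2 + 38807) = 2*(-59627/2) = -59627)
1/m = 1/(-59627) = -1/59627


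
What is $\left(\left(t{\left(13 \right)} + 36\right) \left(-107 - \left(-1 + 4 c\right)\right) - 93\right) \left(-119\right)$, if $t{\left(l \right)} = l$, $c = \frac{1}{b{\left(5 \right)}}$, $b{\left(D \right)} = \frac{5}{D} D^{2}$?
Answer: $\frac{15752149}{25} \approx 6.3009 \cdot 10^{5}$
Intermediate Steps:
$b{\left(D \right)} = 5 D$
$c = \frac{1}{25}$ ($c = \frac{1}{5 \cdot 5} = \frac{1}{25} \approx 0.04$)
$\left(\left(t{\left(13 \right)} + 36\right) \left(-107 - \left(-1 + 4 c\right)\right) - 93\right) \left(-119\right) = \left(\left(13 + 36\right) \left(-107 + \left(\left(-4\right) \frac{1}{25} + 1\right)\right) - 93\right) \left(-119\right) = \left(49 \left(-107 + \left(- \frac{4}{25} + 1\right)\right) - 93\right) \left(-119\right) = \left(49 \left(-107 + \frac{21}{25}\right) - 93\right) \left(-119\right) = \left(49 \left(- \frac{2654}{25}\right) - 93\right) \left(-119\right) = \left(- \frac{130046}{25} - 93\right) \left(-119\right) = \left(- \frac{132371}{25}\right) \left(-119\right) = \frac{15752149}{25}$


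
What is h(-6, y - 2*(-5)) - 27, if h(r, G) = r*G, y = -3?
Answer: -69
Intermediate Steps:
h(r, G) = G*r
h(-6, y - 2*(-5)) - 27 = (-3 - 2*(-5))*(-6) - 27 = (-3 + 10)*(-6) - 27 = 7*(-6) - 27 = -42 - 27 = -69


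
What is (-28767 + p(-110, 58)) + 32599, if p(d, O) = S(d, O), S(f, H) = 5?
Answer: 3837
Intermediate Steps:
p(d, O) = 5
(-28767 + p(-110, 58)) + 32599 = (-28767 + 5) + 32599 = -28762 + 32599 = 3837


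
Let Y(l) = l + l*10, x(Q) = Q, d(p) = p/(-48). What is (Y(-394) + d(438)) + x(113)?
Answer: -33841/8 ≈ -4230.1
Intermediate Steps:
d(p) = -p/48 (d(p) = p*(-1/48) = -p/48)
Y(l) = 11*l (Y(l) = l + 10*l = 11*l)
(Y(-394) + d(438)) + x(113) = (11*(-394) - 1/48*438) + 113 = (-4334 - 73/8) + 113 = -34745/8 + 113 = -33841/8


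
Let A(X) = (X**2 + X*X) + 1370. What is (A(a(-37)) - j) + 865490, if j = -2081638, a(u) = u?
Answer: 2951236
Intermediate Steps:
A(X) = 1370 + 2*X**2 (A(X) = (X**2 + X**2) + 1370 = 2*X**2 + 1370 = 1370 + 2*X**2)
(A(a(-37)) - j) + 865490 = ((1370 + 2*(-37)**2) - 1*(-2081638)) + 865490 = ((1370 + 2*1369) + 2081638) + 865490 = ((1370 + 2738) + 2081638) + 865490 = (4108 + 2081638) + 865490 = 2085746 + 865490 = 2951236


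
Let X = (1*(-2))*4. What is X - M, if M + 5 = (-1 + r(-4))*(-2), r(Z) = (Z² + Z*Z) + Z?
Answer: 51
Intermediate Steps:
r(Z) = Z + 2*Z² (r(Z) = (Z² + Z²) + Z = 2*Z² + Z = Z + 2*Z²)
X = -8 (X = -2*4 = -8)
M = -59 (M = -5 + (-1 - 4*(1 + 2*(-4)))*(-2) = -5 + (-1 - 4*(1 - 8))*(-2) = -5 + (-1 - 4*(-7))*(-2) = -5 + (-1 + 28)*(-2) = -5 + 27*(-2) = -5 - 54 = -59)
X - M = -8 - 1*(-59) = -8 + 59 = 51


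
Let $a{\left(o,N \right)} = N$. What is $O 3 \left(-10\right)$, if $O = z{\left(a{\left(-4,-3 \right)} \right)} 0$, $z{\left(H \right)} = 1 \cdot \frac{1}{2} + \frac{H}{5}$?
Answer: $0$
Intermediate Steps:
$z{\left(H \right)} = \frac{1}{2} + \frac{H}{5}$ ($z{\left(H \right)} = 1 \cdot \frac{1}{2} + H \frac{1}{5} = \frac{1}{2} + \frac{H}{5}$)
$O = 0$ ($O = \left(\frac{1}{2} + \frac{1}{5} \left(-3\right)\right) 0 = \left(\frac{1}{2} - \frac{3}{5}\right) 0 = \left(- \frac{1}{10}\right) 0 = 0$)
$O 3 \left(-10\right) = 0 \cdot 3 \left(-10\right) = 0 \left(-10\right) = 0$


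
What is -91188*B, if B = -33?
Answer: 3009204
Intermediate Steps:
-91188*B = -91188*(-33) = -5066*(-594) = 3009204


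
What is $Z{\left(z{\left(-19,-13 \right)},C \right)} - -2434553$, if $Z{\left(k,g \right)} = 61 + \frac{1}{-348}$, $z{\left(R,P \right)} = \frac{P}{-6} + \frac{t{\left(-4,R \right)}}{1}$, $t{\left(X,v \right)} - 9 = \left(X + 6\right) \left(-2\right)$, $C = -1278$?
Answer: $\frac{847245671}{348} \approx 2.4346 \cdot 10^{6}$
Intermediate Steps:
$t{\left(X,v \right)} = -3 - 2 X$ ($t{\left(X,v \right)} = 9 + \left(X + 6\right) \left(-2\right) = 9 + \left(6 + X\right) \left(-2\right) = 9 - \left(12 + 2 X\right) = -3 - 2 X$)
$z{\left(R,P \right)} = 5 - \frac{P}{6}$ ($z{\left(R,P \right)} = \frac{P}{-6} + \frac{-3 - -8}{1} = P \left(- \frac{1}{6}\right) + \left(-3 + 8\right) 1 = - \frac{P}{6} + 5 \cdot 1 = - \frac{P}{6} + 5 = 5 - \frac{P}{6}$)
$Z{\left(k,g \right)} = \frac{21227}{348}$ ($Z{\left(k,g \right)} = 61 - \frac{1}{348} = \frac{21227}{348}$)
$Z{\left(z{\left(-19,-13 \right)},C \right)} - -2434553 = \frac{21227}{348} - -2434553 = \frac{21227}{348} + 2434553 = \frac{847245671}{348}$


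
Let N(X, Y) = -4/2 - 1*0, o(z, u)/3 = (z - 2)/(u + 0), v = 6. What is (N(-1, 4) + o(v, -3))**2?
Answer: 36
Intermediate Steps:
o(z, u) = 3*(-2 + z)/u (o(z, u) = 3*((z - 2)/(u + 0)) = 3*((-2 + z)/u) = 3*(-2 + z)/u)
N(X, Y) = -2 (N(X, Y) = -4*1/2 + 0 = -2 + 0 = -2)
(N(-1, 4) + o(v, -3))**2 = (-2 + 3*(-2 + 6)/(-3))**2 = (-2 + 3*(-1/3)*4)**2 = (-2 - 4)**2 = (-6)**2 = 36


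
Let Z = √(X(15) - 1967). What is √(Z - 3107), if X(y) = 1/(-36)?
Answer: √(-111852 + 6*I*√70813)/6 ≈ 0.39783 + 55.742*I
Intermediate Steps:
X(y) = -1/36
Z = I*√70813/6 (Z = √(-1/36 - 1967) = √(-70813/36) = I*√70813/6 ≈ 44.351*I)
√(Z - 3107) = √(I*√70813/6 - 3107) = √(-3107 + I*√70813/6)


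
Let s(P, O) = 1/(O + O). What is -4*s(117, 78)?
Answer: -1/39 ≈ -0.025641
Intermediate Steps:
s(P, O) = 1/(2*O)
-4*s(117, 78) = -2/78 = -4*1/156 = -1/39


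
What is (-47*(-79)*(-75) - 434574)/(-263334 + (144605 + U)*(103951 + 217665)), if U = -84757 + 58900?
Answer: -713049/38190993434 ≈ -1.8671e-5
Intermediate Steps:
U = -25857
(-47*(-79)*(-75) - 434574)/(-263334 + (144605 + U)*(103951 + 217665)) = (-47*(-79)*(-75) - 434574)/(-263334 + (144605 - 25857)*(103951 + 217665)) = (3713*(-75) - 434574)/(-263334 + 118748*321616) = (-278475 - 434574)/(-263334 + 38191256768) = -713049/38190993434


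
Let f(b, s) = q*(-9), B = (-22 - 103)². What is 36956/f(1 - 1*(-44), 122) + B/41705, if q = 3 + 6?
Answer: -307996871/675621 ≈ -455.87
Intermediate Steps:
q = 9
B = 15625 (B = (-125)² = 15625)
f(b, s) = -81 (f(b, s) = 9*(-9) = -81)
36956/f(1 - 1*(-44), 122) + B/41705 = 36956/(-81) + 15625/41705 = 36956*(-1/81) + 15625*(1/41705) = -36956/81 + 3125/8341 = -307996871/675621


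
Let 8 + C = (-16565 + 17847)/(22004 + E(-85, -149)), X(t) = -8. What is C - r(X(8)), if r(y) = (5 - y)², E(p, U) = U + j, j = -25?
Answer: -1931314/10915 ≈ -176.94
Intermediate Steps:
E(p, U) = -25 + U (E(p, U) = U - 25 = -25 + U)
C = -86679/10915 (C = -8 + (-16565 + 17847)/(22004 + (-25 - 149)) = -8 + 1282/(22004 - 174) = -8 + 1282/21830 = -8 + 1282*(1/21830) = -8 + 641/10915 = -86679/10915 ≈ -7.9413)
C - r(X(8)) = -86679/10915 - (-5 - 8)² = -86679/10915 - 1*(-13)² = -86679/10915 - 1*169 = -86679/10915 - 169 = -1931314/10915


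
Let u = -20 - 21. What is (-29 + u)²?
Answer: 4900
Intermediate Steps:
u = -41
(-29 + u)² = (-29 - 41)² = (-70)² = 4900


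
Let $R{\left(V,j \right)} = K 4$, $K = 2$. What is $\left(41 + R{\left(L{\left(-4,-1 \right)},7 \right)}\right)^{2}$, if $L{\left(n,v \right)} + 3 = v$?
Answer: $2401$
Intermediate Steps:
$L{\left(n,v \right)} = -3 + v$
$R{\left(V,j \right)} = 8$ ($R{\left(V,j \right)} = 2 \cdot 4 = 8$)
$\left(41 + R{\left(L{\left(-4,-1 \right)},7 \right)}\right)^{2} = \left(41 + 8\right)^{2} = 49^{2} = 2401$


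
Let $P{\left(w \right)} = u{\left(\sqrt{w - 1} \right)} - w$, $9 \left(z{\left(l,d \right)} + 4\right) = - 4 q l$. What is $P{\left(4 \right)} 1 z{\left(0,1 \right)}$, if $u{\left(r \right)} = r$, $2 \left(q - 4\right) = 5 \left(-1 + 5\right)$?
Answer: $16 - 4 \sqrt{3} \approx 9.0718$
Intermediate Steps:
$q = 14$ ($q = 4 + \frac{5 \left(-1 + 5\right)}{2} = 4 + \frac{5 \cdot 4}{2} = 4 + \frac{1}{2} \cdot 20 = 4 + 10 = 14$)
$z{\left(l,d \right)} = -4 - \frac{56 l}{9}$ ($z{\left(l,d \right)} = -4 + \frac{\left(-4\right) 14 l}{9} = -4 + \frac{\left(-56\right) l}{9} = -4 - \frac{56 l}{9}$)
$P{\left(w \right)} = \sqrt{-1 + w} - w$ ($P{\left(w \right)} = \sqrt{w - 1} - w = \sqrt{-1 + w} - w$)
$P{\left(4 \right)} 1 z{\left(0,1 \right)} = \left(\sqrt{-1 + 4} - 4\right) 1 \left(-4 - 0\right) = \left(\sqrt{3} - 4\right) 1 \left(-4 + 0\right) = \left(-4 + \sqrt{3}\right) 1 \left(-4\right) = \left(-4 + \sqrt{3}\right) \left(-4\right) = 16 - 4 \sqrt{3}$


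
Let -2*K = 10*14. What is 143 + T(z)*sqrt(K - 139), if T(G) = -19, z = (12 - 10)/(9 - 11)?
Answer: 143 - 19*I*sqrt(209) ≈ 143.0 - 274.68*I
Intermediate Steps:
K = -70 (K = -5*14 = -1/2*140 = -70)
z = -1 (z = 2/(-2) = 2*(-1/2) = -1)
143 + T(z)*sqrt(K - 139) = 143 - 19*sqrt(-70 - 139) = 143 - 19*I*sqrt(209)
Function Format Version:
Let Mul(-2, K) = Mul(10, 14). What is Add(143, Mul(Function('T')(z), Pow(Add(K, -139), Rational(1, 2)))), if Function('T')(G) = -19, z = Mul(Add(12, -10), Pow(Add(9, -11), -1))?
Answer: Add(143, Mul(-19, I, Pow(209, Rational(1, 2)))) ≈ Add(143.00, Mul(-274.68, I))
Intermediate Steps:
K = -70 (K = Mul(Rational(-1, 2), Mul(10, 14)) = Mul(Rational(-1, 2), 140) = -70)
z = -1 (z = Mul(2, Pow(-2, -1)) = Mul(2, Rational(-1, 2)) = -1)
Add(143, Mul(Function('T')(z), Pow(Add(K, -139), Rational(1, 2)))) = Add(143, Mul(-19, Pow(Add(-70, -139), Rational(1, 2)))) = Add(143, Mul(-19, Pow(-209, Rational(1, 2)))) = Add(143, Mul(-19, Mul(I, Pow(209, Rational(1, 2))))) = Add(143, Mul(-19, I, Pow(209, Rational(1, 2))))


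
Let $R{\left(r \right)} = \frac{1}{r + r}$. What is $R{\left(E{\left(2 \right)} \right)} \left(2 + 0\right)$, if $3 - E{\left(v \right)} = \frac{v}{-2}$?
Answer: $\frac{1}{4} \approx 0.25$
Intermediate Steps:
$E{\left(v \right)} = 3 + \frac{v}{2}$ ($E{\left(v \right)} = 3 - \frac{v}{-2} = 3 - v \left(- \frac{1}{2}\right) = 3 - - \frac{v}{2} = 3 + \frac{v}{2}$)
$R{\left(r \right)} = \frac{1}{2 r}$
$R{\left(E{\left(2 \right)} \right)} \left(2 + 0\right) = \frac{1}{2 \left(3 + \frac{1}{2} \cdot 2\right)} \left(2 + 0\right) = \frac{1}{2 \left(3 + 1\right)} 2 = \frac{1}{2 \cdot 4} \cdot 2 = \frac{1}{2} \cdot \frac{1}{4} \cdot 2 = \frac{1}{8} \cdot 2 = \frac{1}{4}$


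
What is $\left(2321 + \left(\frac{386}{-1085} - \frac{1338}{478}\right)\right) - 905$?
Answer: $\frac{366371921}{259315} \approx 1412.8$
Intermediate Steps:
$\left(2321 + \left(\frac{386}{-1085} - \frac{1338}{478}\right)\right) - 905 = \left(2321 + \left(386 \left(- \frac{1}{1085}\right) - \frac{669}{239}\right)\right) - 905 = \left(2321 - \frac{818119}{259315}\right) - 905 = \frac{601051996}{259315} - 905 = \frac{366371921}{259315}$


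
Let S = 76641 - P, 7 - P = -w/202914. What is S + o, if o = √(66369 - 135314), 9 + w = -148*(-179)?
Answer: 15550084993/202914 + I*√68945 ≈ 76634.0 + 262.57*I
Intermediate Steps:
w = 26483 (w = -9 - 148*(-179) = -9 + 26492 = 26483)
P = 1446881/202914 (P = 7 - (-1)*26483/202914 = 7 - 1*(-26483/202914) = 7 + 26483/202914 = 1446881/202914 ≈ 7.1305)
S = 15550084993/202914 (S = 76641 - 1*1446881/202914 = 76641 - 1446881/202914 = 15550084993/202914 ≈ 76634.)
o = I*√68945 (o = √(-68945) = I*√68945 ≈ 262.57*I)
S + o = 15550084993/202914 + I*√68945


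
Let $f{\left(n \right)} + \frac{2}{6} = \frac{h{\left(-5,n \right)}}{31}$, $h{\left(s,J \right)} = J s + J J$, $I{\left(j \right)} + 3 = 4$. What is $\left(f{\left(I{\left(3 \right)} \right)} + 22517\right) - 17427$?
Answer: $\frac{473327}{93} \approx 5089.5$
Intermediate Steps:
$I{\left(j \right)} = 1$ ($I{\left(j \right)} = -3 + 4 = 1$)
$h{\left(s,J \right)} = J^{2} + J s$ ($h{\left(s,J \right)} = J s + J^{2} = J^{2} + J s$)
$f{\left(n \right)} = - \frac{1}{3} + \frac{n \left(-5 + n\right)}{31}$ ($f{\left(n \right)} = - \frac{1}{3} + \frac{n \left(n - 5\right)}{31} = - \frac{1}{3} + n \left(-5 + n\right) \frac{1}{31} = - \frac{1}{3} + \frac{n \left(-5 + n\right)}{31}$)
$\left(f{\left(I{\left(3 \right)} \right)} + 22517\right) - 17427 = \left(\left(- \frac{1}{3} + \frac{1}{31} \cdot 1 \left(-5 + 1\right)\right) + 22517\right) - 17427 = \left(\left(- \frac{1}{3} + \frac{1}{31} \cdot 1 \left(-4\right)\right) + 22517\right) - 17427 = \left(\left(- \frac{1}{3} - \frac{4}{31}\right) + 22517\right) - 17427 = \left(- \frac{43}{93} + 22517\right) - 17427 = \frac{2094038}{93} - 17427 = \frac{473327}{93}$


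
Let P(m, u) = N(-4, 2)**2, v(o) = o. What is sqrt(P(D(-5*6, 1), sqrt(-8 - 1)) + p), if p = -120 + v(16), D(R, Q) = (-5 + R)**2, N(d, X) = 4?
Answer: 2*I*sqrt(22) ≈ 9.3808*I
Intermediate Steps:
p = -104 (p = -120 + 16 = -104)
P(m, u) = 16 (P(m, u) = 4**2 = 16)
sqrt(P(D(-5*6, 1), sqrt(-8 - 1)) + p) = sqrt(16 - 104) = sqrt(-88) = 2*I*sqrt(22)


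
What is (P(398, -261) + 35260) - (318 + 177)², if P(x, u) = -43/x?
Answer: -83486513/398 ≈ -2.0977e+5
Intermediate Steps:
(P(398, -261) + 35260) - (318 + 177)² = (-43/398 + 35260) - (318 + 177)² = (-43*1/398 + 35260) - 1*495² = (-43/398 + 35260) - 1*245025 = 14033437/398 - 245025 = -83486513/398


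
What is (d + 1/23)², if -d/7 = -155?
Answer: 622801936/529 ≈ 1.1773e+6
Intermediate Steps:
d = 1085 (d = -7*(-155) = 1085)
(d + 1/23)² = (1085 + 1/23)² = (24956/23)² = 622801936/529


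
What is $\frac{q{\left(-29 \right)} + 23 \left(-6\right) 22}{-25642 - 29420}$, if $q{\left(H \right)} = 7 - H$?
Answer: $\frac{500}{9177} \approx 0.054484$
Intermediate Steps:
$\frac{q{\left(-29 \right)} + 23 \left(-6\right) 22}{-25642 - 29420} = \frac{\left(7 - -29\right) + 23 \left(-6\right) 22}{-25642 - 29420} = \frac{\left(7 + 29\right) - 3036}{-55062} = \left(36 - 3036\right) \left(- \frac{1}{55062}\right) = \left(-3000\right) \left(- \frac{1}{55062}\right) = \frac{500}{9177}$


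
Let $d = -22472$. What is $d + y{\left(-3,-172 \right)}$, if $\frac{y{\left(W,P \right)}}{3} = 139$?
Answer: $-22055$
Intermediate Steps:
$y{\left(W,P \right)} = 417$ ($y{\left(W,P \right)} = 3 \cdot 139 = 417$)
$d + y{\left(-3,-172 \right)} = -22472 + 417 = -22055$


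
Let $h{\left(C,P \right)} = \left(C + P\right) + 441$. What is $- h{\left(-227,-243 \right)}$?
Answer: $29$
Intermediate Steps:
$h{\left(C,P \right)} = 441 + C + P$
$- h{\left(-227,-243 \right)} = - (441 - 227 - 243) = \left(-1\right) \left(-29\right) = 29$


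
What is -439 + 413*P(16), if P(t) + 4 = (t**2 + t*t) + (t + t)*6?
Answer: 288661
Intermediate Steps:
P(t) = -4 + 2*t**2 + 12*t (P(t) = -4 + ((t**2 + t*t) + (t + t)*6) = -4 + ((t**2 + t**2) + (2*t)*6) = -4 + (2*t**2 + 12*t) = -4 + 2*t**2 + 12*t)
-439 + 413*P(16) = -439 + 413*(-4 + 2*16**2 + 12*16) = -439 + 413*(-4 + 2*256 + 192) = -439 + 413*(-4 + 512 + 192) = -439 + 413*700 = -439 + 289100 = 288661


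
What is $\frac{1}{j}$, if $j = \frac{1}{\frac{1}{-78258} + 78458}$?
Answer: $\frac{6139966163}{78258} \approx 78458.0$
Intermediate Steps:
$j = \frac{78258}{6139966163}$ ($j = \frac{1}{- \frac{1}{78258} + 78458} = \frac{1}{\frac{6139966163}{78258}} = \frac{78258}{6139966163} \approx 1.2746 \cdot 10^{-5}$)
$\frac{1}{j} = \frac{1}{\frac{78258}{6139966163}} = \frac{6139966163}{78258}$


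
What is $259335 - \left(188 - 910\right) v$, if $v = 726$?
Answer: $783507$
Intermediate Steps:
$259335 - \left(188 - 910\right) v = 259335 - \left(188 - 910\right) 726 = 259335 - \left(-722\right) 726 = 259335 - -524172 = 259335 + 524172 = 783507$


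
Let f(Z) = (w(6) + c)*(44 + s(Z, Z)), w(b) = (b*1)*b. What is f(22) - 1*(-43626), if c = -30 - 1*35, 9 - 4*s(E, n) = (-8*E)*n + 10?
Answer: 57141/4 ≈ 14285.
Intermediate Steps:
s(E, n) = -¼ + 2*E*n (s(E, n) = 9/4 - ((-8*E)*n + 10)/4 = 9/4 - (-8*E*n + 10)/4 = 9/4 - (10 - 8*E*n)/4 = 9/4 + (-5/2 + 2*E*n) = -¼ + 2*E*n)
c = -65 (c = -30 - 35 = -65)
w(b) = b² (w(b) = b*b = b²)
f(Z) = -5075/4 - 58*Z² (f(Z) = (6² - 65)*(44 + (-¼ + 2*Z*Z)) = (36 - 65)*(44 + (-¼ + 2*Z²)) = -29*(175/4 + 2*Z²) = -5075/4 - 58*Z²)
f(22) - 1*(-43626) = (-5075/4 - 58*22²) - 1*(-43626) = (-5075/4 - 58*484) + 43626 = (-5075/4 - 28072) + 43626 = -117363/4 + 43626 = 57141/4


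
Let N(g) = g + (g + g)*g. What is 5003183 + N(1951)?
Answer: 12617936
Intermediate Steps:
N(g) = g + 2*g² (N(g) = g + (2*g)*g = g + 2*g²)
5003183 + N(1951) = 5003183 + 1951*(1 + 2*1951) = 5003183 + 1951*(1 + 3902) = 5003183 + 1951*3903 = 5003183 + 7614753 = 12617936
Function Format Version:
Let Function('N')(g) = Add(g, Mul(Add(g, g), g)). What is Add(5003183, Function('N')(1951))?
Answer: 12617936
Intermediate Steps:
Function('N')(g) = Add(g, Mul(2, Pow(g, 2))) (Function('N')(g) = Add(g, Mul(Mul(2, g), g)) = Add(g, Mul(2, Pow(g, 2))))
Add(5003183, Function('N')(1951)) = Add(5003183, Mul(1951, Add(1, Mul(2, 1951)))) = Add(5003183, Mul(1951, Add(1, 3902))) = Add(5003183, Mul(1951, 3903)) = Add(5003183, 7614753) = 12617936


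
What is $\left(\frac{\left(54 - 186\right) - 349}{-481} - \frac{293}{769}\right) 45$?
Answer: $\frac{21420}{769} \approx 27.854$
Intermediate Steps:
$\left(\frac{\left(54 - 186\right) - 349}{-481} - \frac{293}{769}\right) 45 = \left(\left(-132 - 349\right) \left(- \frac{1}{481}\right) - \frac{293}{769}\right) 45 = \left(\left(-481\right) \left(- \frac{1}{481}\right) - \frac{293}{769}\right) 45 = \left(1 - \frac{293}{769}\right) 45 = \frac{476}{769} \cdot 45 = \frac{21420}{769}$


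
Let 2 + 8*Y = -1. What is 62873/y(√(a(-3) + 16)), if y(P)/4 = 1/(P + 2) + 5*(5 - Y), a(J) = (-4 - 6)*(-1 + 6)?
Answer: 514678378/881747 + 502984*I*√34/881747 ≈ 583.7 + 3.3262*I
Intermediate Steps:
Y = -3/8 (Y = -¼ + (⅛)*(-1) = -¼ - ⅛ = -3/8 ≈ -0.37500)
a(J) = -50 (a(J) = -10*5 = -50)
y(P) = 215/2 + 4/(2 + P) (y(P) = 4*(1/(P + 2) + 5*(5 - 1*(-3/8))) = 4*(1/(2 + P) + 5*(5 + 3/8)) = 4*(1/(2 + P) + 5*(43/8)) = 4*(1/(2 + P) + 215/8) = 4*(215/8 + 1/(2 + P)) = 215/2 + 4/(2 + P))
62873/y(√(a(-3) + 16)) = 62873/(((438 + 215*√(-50 + 16))/(2*(2 + √(-50 + 16))))) = 62873/(((438 + 215*√(-34))/(2*(2 + √(-34))))) = 62873/(((438 + 215*(I*√34))/(2*(2 + I*√34)))) = 62873/(((438 + 215*I*√34)/(2*(2 + I*√34)))) = 62873*(2*(2 + I*√34)/(438 + 215*I*√34)) = 125746*(2 + I*√34)/(438 + 215*I*√34)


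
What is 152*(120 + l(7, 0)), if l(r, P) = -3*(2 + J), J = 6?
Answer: 14592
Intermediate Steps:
l(r, P) = -24 (l(r, P) = -3*(2 + 6) = -3*8 = -24)
152*(120 + l(7, 0)) = 152*(120 - 24) = 152*96 = 14592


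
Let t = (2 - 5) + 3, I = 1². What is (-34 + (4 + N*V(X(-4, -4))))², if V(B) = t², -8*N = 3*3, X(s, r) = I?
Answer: 900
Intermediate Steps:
I = 1
t = 0 (t = -3 + 3 = 0)
X(s, r) = 1
N = -9/8 (N = -3*3/8 = -⅛*9 = -9/8 ≈ -1.1250)
V(B) = 0 (V(B) = 0² = 0)
(-34 + (4 + N*V(X(-4, -4))))² = (-34 + (4 - 9/8*0))² = (-34 + (4 + 0))² = (-34 + 4)² = (-30)² = 900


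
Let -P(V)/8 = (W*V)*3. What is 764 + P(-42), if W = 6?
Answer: 6812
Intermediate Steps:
P(V) = -144*V (P(V) = -8*6*V*3 = -144*V)
764 + P(-42) = 764 - 144*(-42) = 764 + 6048 = 6812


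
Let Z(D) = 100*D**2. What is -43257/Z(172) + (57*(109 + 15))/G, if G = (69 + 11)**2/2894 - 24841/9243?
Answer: -279663215352379239/18837100196800 ≈ -14846.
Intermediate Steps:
G = -6367327/13374621 (G = 80**2*(1/2894) - 24841*1/9243 = 6400*(1/2894) - 24841/9243 = 3200/1447 - 24841/9243 = -6367327/13374621 ≈ -0.47608)
-43257/Z(172) + (57*(109 + 15))/G = -43257/(100*172**2) + (57*(109 + 15))/(-6367327/13374621) = -43257/(100*29584) + (57*124)*(-13374621/6367327) = -43257/2958400 + 7068*(-13374621/6367327) = -43257*1/2958400 - 94531821228/6367327 = -43257/2958400 - 94531821228/6367327 = -279663215352379239/18837100196800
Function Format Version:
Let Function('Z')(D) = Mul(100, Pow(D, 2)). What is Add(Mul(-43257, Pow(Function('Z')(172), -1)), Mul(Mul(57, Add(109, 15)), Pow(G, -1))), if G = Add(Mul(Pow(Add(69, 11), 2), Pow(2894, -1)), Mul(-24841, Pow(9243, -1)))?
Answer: Rational(-279663215352379239, 18837100196800) ≈ -14846.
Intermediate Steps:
G = Rational(-6367327, 13374621) (G = Add(Mul(Pow(80, 2), Rational(1, 2894)), Mul(-24841, Rational(1, 9243))) = Add(Mul(6400, Rational(1, 2894)), Rational(-24841, 9243)) = Add(Rational(3200, 1447), Rational(-24841, 9243)) = Rational(-6367327, 13374621) ≈ -0.47608)
Add(Mul(-43257, Pow(Function('Z')(172), -1)), Mul(Mul(57, Add(109, 15)), Pow(G, -1))) = Add(Mul(-43257, Pow(Mul(100, Pow(172, 2)), -1)), Mul(Mul(57, Add(109, 15)), Pow(Rational(-6367327, 13374621), -1))) = Add(Mul(-43257, Pow(Mul(100, 29584), -1)), Mul(Mul(57, 124), Rational(-13374621, 6367327))) = Add(Mul(-43257, Pow(2958400, -1)), Mul(7068, Rational(-13374621, 6367327))) = Add(Mul(-43257, Rational(1, 2958400)), Rational(-94531821228, 6367327)) = Add(Rational(-43257, 2958400), Rational(-94531821228, 6367327)) = Rational(-279663215352379239, 18837100196800)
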